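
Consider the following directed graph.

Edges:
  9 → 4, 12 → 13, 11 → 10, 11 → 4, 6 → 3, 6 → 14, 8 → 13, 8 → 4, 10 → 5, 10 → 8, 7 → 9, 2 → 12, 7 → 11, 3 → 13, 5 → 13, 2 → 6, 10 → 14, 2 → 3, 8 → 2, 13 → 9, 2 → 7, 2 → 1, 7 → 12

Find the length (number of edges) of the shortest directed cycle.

For each vertex v, BFS finds the shortest path from v back to v.
The shortest such closed walk is 2 → 7 → 11 → 10 → 8 → 2, length 5.

5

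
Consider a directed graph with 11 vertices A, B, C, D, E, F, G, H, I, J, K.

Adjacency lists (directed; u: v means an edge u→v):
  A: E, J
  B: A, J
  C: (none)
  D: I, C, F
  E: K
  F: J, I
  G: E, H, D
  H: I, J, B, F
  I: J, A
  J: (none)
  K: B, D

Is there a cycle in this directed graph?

DFS with white/gray/black marking, starting from J:
J gray
J black
A gray
  E gray
    K gray
      B gray
        B→A: A is gray → back edge
Back edge found, so a cycle exists: A → E → K → B → A.

Yes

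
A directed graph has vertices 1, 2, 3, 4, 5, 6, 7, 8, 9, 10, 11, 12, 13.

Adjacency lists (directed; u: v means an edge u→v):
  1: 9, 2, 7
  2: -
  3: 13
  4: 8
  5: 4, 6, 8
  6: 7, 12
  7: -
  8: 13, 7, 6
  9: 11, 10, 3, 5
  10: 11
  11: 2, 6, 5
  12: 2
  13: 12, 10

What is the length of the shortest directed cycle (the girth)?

5

For each vertex v, BFS finds the shortest path from v back to v.
The shortest such closed walk is 10 → 11 → 5 → 8 → 13 → 10, length 5.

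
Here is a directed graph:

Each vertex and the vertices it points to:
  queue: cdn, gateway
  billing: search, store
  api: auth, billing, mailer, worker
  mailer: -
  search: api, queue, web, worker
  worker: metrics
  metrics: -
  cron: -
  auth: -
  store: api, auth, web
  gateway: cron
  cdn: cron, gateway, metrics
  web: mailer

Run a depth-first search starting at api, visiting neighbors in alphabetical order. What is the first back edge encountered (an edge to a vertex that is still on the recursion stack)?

search->api

DFS from api (visiting neighbors in alphabetical order); mark gray on enter, black on exit:
api gray
  auth gray
  auth black
  billing gray
    search gray
      search→api: api is gray → back edge
First back edge: search → api.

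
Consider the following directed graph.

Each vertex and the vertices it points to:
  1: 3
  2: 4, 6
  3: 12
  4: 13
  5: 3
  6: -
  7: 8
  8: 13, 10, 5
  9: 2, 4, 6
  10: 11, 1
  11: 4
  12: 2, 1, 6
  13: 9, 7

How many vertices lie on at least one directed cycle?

12

A vertex is on a directed cycle iff it belongs to a strongly connected component of size ≥ 2 (or has a self-loop).
The vertices on cycles are {1, 2, 3, 4, 5, 7, 8, 9, 10, 11, 12, 13} — 12 in total.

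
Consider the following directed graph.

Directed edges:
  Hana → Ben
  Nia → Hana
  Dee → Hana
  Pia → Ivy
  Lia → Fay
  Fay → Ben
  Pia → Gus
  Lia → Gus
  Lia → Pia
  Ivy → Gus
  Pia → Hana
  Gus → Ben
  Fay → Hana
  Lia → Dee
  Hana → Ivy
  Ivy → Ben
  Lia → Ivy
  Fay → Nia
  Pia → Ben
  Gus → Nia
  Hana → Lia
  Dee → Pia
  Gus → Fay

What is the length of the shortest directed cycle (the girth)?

3

For each vertex v, BFS finds the shortest path from v back to v.
The shortest such closed walk is Lia → Dee → Hana → Lia, length 3.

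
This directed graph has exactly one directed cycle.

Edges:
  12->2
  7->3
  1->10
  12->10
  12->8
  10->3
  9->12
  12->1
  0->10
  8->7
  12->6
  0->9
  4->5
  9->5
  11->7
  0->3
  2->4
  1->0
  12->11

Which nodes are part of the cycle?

DFS with gray/black marking from 12:
12 gray
  11 gray
    7 gray
      3 gray
      3 black
    7 black
  11 black
  10 gray
    10→3: 3 black — skip
  10 black
  6 gray
  6 black
  1 gray
    0 gray
      9 gray
        9→12: 12 is gray → back edge
Back edge closes the cycle 12 → 1 → 0 → 9 → 12; its vertices are {0, 1, 9, 12}.

0, 1, 9, 12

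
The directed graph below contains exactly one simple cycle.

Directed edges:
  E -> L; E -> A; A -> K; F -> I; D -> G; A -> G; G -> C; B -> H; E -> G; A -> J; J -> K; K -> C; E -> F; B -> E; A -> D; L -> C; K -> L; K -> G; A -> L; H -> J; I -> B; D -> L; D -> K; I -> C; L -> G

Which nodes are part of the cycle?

B, E, F, I

DFS with gray/black marking from I:
I gray
  C gray
  C black
  B gray
    H gray
      J gray
        K gray
          G gray
            G→C: C black — skip
          G black
          K→C: C black — skip
          L gray
            L→C: C black — skip
            L→G: G black — skip
          L black
        K black
      J black
    H black
    E gray
      F gray
        F→I: I is gray → back edge
Back edge closes the cycle I → B → E → F → I; its vertices are {B, E, F, I}.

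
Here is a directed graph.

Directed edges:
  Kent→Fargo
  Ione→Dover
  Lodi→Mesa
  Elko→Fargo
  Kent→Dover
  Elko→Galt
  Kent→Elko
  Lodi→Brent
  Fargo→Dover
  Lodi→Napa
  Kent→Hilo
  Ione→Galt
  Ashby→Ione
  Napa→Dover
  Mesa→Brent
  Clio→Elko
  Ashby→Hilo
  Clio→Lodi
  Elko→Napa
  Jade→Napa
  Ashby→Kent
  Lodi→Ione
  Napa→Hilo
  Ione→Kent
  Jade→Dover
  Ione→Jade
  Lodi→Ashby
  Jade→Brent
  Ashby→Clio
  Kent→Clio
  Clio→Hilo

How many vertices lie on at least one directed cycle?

A vertex is on a directed cycle iff it belongs to a strongly connected component of size ≥ 2 (or has a self-loop).
The vertices on cycles are {Clio, Ione, Kent, Lodi, Ashby} — 5 in total.

5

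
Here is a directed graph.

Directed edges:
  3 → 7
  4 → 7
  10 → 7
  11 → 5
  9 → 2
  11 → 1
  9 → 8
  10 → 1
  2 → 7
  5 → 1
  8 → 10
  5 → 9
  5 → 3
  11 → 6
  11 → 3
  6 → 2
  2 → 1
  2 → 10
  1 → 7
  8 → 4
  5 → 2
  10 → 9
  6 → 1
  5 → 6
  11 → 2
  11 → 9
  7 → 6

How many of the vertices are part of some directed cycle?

A vertex is on a directed cycle iff it belongs to a strongly connected component of size ≥ 2 (or has a self-loop).
The vertices on cycles are {1, 2, 4, 6, 7, 8, 9, 10} — 8 in total.

8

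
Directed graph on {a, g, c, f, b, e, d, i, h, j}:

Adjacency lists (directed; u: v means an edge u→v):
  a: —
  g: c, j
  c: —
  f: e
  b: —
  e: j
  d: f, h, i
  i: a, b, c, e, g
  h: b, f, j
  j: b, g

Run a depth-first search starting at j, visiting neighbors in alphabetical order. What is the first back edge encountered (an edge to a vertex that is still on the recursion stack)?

g->j

DFS from j (visiting neighbors in alphabetical order); mark gray on enter, black on exit:
j gray
  b gray
  b black
  g gray
    c gray
    c black
    g→j: j is gray → back edge
First back edge: g → j.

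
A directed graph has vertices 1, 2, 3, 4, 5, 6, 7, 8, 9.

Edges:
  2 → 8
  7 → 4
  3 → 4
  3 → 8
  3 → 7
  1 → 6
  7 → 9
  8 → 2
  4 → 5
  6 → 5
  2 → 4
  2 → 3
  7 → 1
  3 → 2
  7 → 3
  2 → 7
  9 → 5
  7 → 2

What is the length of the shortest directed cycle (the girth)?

2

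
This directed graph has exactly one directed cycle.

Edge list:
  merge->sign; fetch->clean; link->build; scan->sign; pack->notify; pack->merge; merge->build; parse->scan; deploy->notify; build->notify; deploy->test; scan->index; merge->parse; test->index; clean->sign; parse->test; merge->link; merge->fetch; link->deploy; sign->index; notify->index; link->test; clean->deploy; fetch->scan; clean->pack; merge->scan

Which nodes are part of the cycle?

pack, clean, fetch, merge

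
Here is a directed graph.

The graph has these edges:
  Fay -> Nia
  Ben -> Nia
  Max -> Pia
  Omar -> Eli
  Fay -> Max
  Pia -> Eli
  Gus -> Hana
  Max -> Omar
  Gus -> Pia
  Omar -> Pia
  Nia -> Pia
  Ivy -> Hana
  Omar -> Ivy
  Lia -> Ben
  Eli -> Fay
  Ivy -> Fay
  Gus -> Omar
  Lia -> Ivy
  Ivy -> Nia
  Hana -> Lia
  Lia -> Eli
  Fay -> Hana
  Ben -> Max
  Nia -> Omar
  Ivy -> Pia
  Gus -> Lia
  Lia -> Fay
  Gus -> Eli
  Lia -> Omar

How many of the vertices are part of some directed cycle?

A vertex is on a directed cycle iff it belongs to a strongly connected component of size ≥ 2 (or has a self-loop).
The vertices on cycles are {Ben, Eli, Fay, Ivy, Lia, Max, Nia, Pia, Hana, Omar} — 10 in total.

10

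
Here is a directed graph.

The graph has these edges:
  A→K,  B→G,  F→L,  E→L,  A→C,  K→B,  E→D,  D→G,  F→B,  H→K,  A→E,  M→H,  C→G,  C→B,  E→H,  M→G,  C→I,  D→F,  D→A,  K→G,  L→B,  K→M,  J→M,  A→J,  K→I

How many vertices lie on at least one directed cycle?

A vertex is on a directed cycle iff it belongs to a strongly connected component of size ≥ 2 (or has a self-loop).
The vertices on cycles are {A, D, E, H, K, M} — 6 in total.

6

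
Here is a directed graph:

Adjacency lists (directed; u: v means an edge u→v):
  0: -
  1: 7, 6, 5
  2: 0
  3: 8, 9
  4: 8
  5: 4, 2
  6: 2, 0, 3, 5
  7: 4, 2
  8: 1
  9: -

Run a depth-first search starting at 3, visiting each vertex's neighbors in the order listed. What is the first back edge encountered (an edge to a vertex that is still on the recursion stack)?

4→8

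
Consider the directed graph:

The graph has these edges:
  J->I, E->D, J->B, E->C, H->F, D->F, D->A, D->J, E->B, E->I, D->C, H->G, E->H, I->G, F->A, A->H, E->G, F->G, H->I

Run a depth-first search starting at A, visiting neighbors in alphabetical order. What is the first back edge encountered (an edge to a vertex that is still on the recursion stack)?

F->A

DFS from A (visiting neighbors in alphabetical order); mark gray on enter, black on exit:
A gray
  H gray
    F gray
      F→A: A is gray → back edge
First back edge: F → A.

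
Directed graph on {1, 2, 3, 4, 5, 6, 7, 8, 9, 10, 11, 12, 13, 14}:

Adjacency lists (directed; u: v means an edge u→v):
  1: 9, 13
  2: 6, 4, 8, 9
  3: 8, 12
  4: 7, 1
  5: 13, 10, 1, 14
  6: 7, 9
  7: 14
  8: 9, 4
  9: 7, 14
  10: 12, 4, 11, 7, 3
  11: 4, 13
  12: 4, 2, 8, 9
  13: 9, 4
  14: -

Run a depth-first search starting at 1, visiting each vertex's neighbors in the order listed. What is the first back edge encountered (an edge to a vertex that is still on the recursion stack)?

DFS from 1 (visiting each vertex's neighbors in the order listed); mark gray on enter, black on exit:
1 gray
  9 gray
    7 gray
      14 gray
      14 black
    7 black
    9→14: 14 black — skip
  9 black
  13 gray
    13→9: 9 black — skip
    4 gray
      4→7: 7 black — skip
      4→1: 1 is gray → back edge
First back edge: 4 → 1.

4->1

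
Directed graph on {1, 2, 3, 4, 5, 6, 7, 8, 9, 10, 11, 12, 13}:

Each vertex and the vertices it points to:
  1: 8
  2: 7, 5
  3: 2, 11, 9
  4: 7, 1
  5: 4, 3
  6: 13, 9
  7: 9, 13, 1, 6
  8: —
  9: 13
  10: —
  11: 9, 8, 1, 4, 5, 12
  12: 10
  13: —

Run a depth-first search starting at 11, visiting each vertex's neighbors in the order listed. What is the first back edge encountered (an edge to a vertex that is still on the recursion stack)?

2→5

DFS from 11 (visiting each vertex's neighbors in the order listed); mark gray on enter, black on exit:
11 gray
  9 gray
    13 gray
    13 black
  9 black
  8 gray
  8 black
  1 gray
    1→8: 8 black — skip
  1 black
  4 gray
    7 gray
      7→9: 9 black — skip
      7→13: 13 black — skip
      7→1: 1 black — skip
      6 gray
        6→13: 13 black — skip
        6→9: 9 black — skip
      6 black
    7 black
    4→1: 1 black — skip
  4 black
  5 gray
    5→4: 4 black — skip
    3 gray
      2 gray
        2→7: 7 black — skip
        2→5: 5 is gray → back edge
First back edge: 2 → 5.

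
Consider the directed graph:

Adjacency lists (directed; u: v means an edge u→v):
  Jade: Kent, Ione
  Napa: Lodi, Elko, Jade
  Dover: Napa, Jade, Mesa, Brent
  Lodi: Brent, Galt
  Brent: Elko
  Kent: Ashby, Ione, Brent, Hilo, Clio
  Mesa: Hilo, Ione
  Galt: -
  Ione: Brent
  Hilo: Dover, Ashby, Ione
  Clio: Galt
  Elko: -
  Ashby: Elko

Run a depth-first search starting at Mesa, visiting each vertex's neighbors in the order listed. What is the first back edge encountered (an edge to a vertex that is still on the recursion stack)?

DFS from Mesa (visiting each vertex's neighbors in the order listed); mark gray on enter, black on exit:
Mesa gray
  Hilo gray
    Dover gray
      Napa gray
        Lodi gray
          Brent gray
            Elko gray
            Elko black
          Brent black
          Galt gray
          Galt black
        Lodi black
        Napa→Elko: Elko black — skip
        Jade gray
          Kent gray
            Ashby gray
              Ashby→Elko: Elko black — skip
            Ashby black
            Ione gray
              Ione→Brent: Brent black — skip
            Ione black
            Kent→Brent: Brent black — skip
            Kent→Hilo: Hilo is gray → back edge
First back edge: Kent → Hilo.

Kent->Hilo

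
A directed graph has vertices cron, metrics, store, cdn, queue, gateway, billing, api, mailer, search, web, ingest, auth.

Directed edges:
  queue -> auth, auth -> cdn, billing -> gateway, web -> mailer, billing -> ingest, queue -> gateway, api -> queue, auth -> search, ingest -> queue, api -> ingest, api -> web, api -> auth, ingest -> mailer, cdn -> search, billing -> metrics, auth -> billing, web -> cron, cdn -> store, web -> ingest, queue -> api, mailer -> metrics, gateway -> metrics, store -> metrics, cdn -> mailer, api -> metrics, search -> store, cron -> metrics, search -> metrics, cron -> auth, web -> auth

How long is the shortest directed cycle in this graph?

2

For each vertex v, BFS finds the shortest path from v back to v.
The shortest such closed walk is api → queue → api, length 2.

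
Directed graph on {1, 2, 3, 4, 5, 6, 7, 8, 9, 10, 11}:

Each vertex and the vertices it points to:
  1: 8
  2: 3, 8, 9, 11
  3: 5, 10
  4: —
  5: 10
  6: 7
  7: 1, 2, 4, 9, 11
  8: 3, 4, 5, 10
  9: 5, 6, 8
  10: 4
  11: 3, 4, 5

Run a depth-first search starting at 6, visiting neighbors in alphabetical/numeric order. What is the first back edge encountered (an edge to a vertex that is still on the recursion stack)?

9->6

DFS from 6 (visiting neighbors in alphabetical/numeric order); mark gray on enter, black on exit:
6 gray
  7 gray
    1 gray
      8 gray
        3 gray
          5 gray
            10 gray
              4 gray
              4 black
            10 black
          5 black
          3→10: 10 black — skip
        3 black
        8→4: 4 black — skip
        8→5: 5 black — skip
        8→10: 10 black — skip
      8 black
    1 black
    2 gray
      2→3: 3 black — skip
      2→8: 8 black — skip
      9 gray
        9→5: 5 black — skip
        9→6: 6 is gray → back edge
First back edge: 9 → 6.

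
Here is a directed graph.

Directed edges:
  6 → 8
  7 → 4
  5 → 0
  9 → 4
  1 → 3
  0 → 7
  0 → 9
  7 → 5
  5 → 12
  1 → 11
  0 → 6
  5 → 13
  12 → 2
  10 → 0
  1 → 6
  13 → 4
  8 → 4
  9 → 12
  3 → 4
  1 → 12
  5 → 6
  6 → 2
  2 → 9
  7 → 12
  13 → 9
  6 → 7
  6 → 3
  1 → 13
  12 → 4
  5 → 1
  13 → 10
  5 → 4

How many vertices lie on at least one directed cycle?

10

A vertex is on a directed cycle iff it belongs to a strongly connected component of size ≥ 2 (or has a self-loop).
The vertices on cycles are {0, 1, 2, 5, 6, 7, 9, 10, 12, 13} — 10 in total.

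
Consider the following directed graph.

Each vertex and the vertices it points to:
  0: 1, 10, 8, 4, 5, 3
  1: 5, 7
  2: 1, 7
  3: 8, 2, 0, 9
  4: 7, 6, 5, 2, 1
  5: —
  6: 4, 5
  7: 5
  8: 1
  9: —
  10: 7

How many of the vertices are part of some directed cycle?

4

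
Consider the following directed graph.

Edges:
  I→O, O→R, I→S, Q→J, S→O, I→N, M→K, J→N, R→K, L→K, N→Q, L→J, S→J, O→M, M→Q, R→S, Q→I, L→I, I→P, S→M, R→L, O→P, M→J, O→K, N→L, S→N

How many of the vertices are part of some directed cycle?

9

A vertex is on a directed cycle iff it belongs to a strongly connected component of size ≥ 2 (or has a self-loop).
The vertices on cycles are {I, J, L, M, N, O, Q, R, S} — 9 in total.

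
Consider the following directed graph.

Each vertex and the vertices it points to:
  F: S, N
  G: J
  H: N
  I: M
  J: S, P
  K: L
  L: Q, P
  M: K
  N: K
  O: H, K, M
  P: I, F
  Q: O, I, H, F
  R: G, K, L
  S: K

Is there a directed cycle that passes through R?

No

R lies on a cycle iff there is a path from R back to itself.
Exploring from R, it never reaches itself; equivalently, its strongly connected component is a singleton.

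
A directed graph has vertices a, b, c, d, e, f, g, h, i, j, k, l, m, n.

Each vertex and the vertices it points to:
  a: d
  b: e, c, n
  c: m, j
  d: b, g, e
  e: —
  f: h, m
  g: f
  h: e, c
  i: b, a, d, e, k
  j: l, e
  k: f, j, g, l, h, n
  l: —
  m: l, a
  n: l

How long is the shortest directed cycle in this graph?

5

For each vertex v, BFS finds the shortest path from v back to v.
The shortest such closed walk is a → d → g → f → m → a, length 5.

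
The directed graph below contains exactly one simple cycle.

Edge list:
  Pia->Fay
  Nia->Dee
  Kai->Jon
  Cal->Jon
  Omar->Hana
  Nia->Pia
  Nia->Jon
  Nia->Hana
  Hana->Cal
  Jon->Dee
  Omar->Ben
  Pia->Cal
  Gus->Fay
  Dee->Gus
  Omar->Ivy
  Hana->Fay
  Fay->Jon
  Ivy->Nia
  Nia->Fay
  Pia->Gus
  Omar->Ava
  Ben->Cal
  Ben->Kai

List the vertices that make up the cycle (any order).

Dee, Fay, Gus, Jon

DFS with gray/black marking from Dee:
Dee gray
  Gus gray
    Fay gray
      Jon gray
        Jon→Dee: Dee is gray → back edge
Back edge closes the cycle Dee → Gus → Fay → Jon → Dee; its vertices are {Dee, Fay, Gus, Jon}.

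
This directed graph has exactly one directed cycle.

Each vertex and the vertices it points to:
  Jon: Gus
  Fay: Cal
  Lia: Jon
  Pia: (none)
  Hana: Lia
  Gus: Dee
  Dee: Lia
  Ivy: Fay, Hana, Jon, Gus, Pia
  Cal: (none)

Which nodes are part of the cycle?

Dee, Gus, Jon, Lia

DFS with gray/black marking from Jon:
Jon gray
  Gus gray
    Dee gray
      Lia gray
        Lia→Jon: Jon is gray → back edge
Back edge closes the cycle Jon → Gus → Dee → Lia → Jon; its vertices are {Dee, Gus, Jon, Lia}.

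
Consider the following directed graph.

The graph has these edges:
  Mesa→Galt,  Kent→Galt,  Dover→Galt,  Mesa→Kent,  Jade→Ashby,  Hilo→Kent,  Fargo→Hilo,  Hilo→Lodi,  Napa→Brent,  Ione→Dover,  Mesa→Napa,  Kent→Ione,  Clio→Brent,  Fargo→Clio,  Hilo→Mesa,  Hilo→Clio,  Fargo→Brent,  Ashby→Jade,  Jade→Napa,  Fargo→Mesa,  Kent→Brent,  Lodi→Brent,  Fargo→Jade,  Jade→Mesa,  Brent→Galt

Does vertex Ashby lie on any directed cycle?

Ashby is on a cycle iff Ashby can reach itself via ≥1 edge.
Ashby → Jade → Ashby — yes.

Yes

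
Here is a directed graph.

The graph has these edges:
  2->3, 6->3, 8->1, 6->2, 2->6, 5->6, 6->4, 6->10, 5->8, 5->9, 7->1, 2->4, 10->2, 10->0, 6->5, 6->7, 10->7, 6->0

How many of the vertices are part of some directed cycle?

4

A vertex is on a directed cycle iff it belongs to a strongly connected component of size ≥ 2 (or has a self-loop).
The vertices on cycles are {2, 5, 6, 10} — 4 in total.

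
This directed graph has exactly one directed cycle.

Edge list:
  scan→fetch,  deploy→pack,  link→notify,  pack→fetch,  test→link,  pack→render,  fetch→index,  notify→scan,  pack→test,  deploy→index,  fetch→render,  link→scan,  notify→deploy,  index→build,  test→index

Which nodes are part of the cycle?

link, pack, test, deploy, notify

DFS with gray/black marking from pack:
pack gray
  test gray
    link gray
      scan gray
        fetch gray
          index gray
            build gray
            build black
          index black
          render gray
          render black
        fetch black
      scan black
      notify gray
        deploy gray
          deploy→index: index black — skip
          deploy→pack: pack is gray → back edge
Back edge closes the cycle pack → test → link → notify → deploy → pack; its vertices are {link, pack, test, deploy, notify}.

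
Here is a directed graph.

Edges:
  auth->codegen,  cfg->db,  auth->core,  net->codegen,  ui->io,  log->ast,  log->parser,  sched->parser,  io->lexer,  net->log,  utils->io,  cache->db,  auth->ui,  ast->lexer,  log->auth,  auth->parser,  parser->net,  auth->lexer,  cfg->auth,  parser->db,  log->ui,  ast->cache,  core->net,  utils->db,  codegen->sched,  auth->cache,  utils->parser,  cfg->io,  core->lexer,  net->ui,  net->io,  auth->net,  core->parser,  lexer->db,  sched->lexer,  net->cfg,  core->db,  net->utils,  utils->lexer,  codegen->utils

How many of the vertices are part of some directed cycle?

A vertex is on a directed cycle iff it belongs to a strongly connected component of size ≥ 2 (or has a self-loop).
The vertices on cycles are {cfg, log, net, auth, core, sched, utils, parser, codegen} — 9 in total.

9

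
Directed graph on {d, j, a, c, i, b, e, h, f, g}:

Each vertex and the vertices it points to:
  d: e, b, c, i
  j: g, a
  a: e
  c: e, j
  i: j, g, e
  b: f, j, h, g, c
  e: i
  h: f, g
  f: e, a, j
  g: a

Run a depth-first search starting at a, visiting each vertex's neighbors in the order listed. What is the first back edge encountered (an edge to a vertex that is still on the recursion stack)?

g->a

DFS from a (visiting each vertex's neighbors in the order listed); mark gray on enter, black on exit:
a gray
  e gray
    i gray
      j gray
        g gray
          g→a: a is gray → back edge
First back edge: g → a.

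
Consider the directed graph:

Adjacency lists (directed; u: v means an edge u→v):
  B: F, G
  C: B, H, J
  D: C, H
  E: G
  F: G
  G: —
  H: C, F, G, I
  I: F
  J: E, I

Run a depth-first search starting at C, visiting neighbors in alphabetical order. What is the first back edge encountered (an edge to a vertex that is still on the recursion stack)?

DFS from C (visiting neighbors in alphabetical order); mark gray on enter, black on exit:
C gray
  B gray
    F gray
      G gray
      G black
    F black
    B→G: G black — skip
  B black
  H gray
    H→C: C is gray → back edge
First back edge: H → C.

H->C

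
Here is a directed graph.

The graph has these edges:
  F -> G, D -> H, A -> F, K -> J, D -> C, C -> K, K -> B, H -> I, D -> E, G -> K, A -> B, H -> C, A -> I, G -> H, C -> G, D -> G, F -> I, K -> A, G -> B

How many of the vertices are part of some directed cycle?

A vertex is on a directed cycle iff it belongs to a strongly connected component of size ≥ 2 (or has a self-loop).
The vertices on cycles are {A, C, F, G, H, K} — 6 in total.

6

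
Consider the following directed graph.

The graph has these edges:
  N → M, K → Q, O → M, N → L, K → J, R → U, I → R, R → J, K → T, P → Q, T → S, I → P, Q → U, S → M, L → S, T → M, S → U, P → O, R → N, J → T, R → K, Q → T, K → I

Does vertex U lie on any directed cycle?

U lies on a cycle iff there is a path from U back to itself.
Exploring from U, it never reaches itself; equivalently, its strongly connected component is a singleton.

No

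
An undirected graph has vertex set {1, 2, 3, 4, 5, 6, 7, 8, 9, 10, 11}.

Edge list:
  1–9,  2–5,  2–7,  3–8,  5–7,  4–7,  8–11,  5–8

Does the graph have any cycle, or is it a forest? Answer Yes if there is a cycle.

Yes

DFS, tracking each vertex's parent; an edge to a visited non-parent vertex closes a cycle.
Start from 8:
visit 8 (parent –)
  visit 3 (parent 8)
    3–8: parent, skip
  visit 11 (parent 8)
    11–8: parent, skip
  visit 5 (parent 8)
    5–8: parent, skip
    visit 7 (parent 5)
      visit 2 (parent 7)
        2–5: 5 visited and ≠ parent → cycle
Cycle: 5 – 7 – 2 – 5.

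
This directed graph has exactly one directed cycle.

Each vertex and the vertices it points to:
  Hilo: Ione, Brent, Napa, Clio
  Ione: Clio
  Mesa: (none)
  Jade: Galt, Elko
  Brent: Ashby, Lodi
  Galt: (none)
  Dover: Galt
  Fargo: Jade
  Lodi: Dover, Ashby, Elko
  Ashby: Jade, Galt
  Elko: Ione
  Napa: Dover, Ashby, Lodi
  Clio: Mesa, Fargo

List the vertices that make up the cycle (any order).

DFS with gray/black marking from Clio:
Clio gray
  Mesa gray
  Mesa black
  Fargo gray
    Jade gray
      Galt gray
      Galt black
      Elko gray
        Ione gray
          Ione→Clio: Clio is gray → back edge
Back edge closes the cycle Clio → Fargo → Jade → Elko → Ione → Clio; its vertices are {Clio, Elko, Ione, Jade, Fargo}.

Clio, Elko, Ione, Jade, Fargo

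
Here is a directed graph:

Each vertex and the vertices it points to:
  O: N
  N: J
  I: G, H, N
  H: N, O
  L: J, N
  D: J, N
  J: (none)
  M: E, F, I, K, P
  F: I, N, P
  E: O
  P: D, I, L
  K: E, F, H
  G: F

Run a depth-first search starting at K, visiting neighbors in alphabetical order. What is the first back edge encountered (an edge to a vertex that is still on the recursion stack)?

DFS from K (visiting neighbors in alphabetical order); mark gray on enter, black on exit:
K gray
  E gray
    O gray
      N gray
        J gray
        J black
      N black
    O black
  E black
  F gray
    I gray
      G gray
        G→F: F is gray → back edge
First back edge: G → F.

G->F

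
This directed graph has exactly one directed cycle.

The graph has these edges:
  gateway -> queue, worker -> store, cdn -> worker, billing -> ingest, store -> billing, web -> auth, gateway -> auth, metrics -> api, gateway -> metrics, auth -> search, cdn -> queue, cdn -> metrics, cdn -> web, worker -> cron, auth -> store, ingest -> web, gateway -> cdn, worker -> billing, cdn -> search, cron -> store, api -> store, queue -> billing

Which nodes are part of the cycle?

web, auth, store, ingest, billing

DFS with gray/black marking from web:
web gray
  auth gray
    store gray
      billing gray
        ingest gray
          ingest→web: web is gray → back edge
Back edge closes the cycle web → auth → store → billing → ingest → web; its vertices are {web, auth, store, ingest, billing}.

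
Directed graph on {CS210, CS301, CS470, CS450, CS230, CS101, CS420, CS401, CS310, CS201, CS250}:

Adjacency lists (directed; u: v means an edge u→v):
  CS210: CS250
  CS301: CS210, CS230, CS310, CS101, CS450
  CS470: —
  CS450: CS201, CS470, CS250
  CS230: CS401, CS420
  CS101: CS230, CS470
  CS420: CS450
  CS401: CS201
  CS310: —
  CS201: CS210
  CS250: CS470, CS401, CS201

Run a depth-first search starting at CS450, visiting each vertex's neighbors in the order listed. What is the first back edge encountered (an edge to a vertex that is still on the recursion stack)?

DFS from CS450 (visiting each vertex's neighbors in the order listed); mark gray on enter, black on exit:
CS450 gray
  CS201 gray
    CS210 gray
      CS250 gray
        CS470 gray
        CS470 black
        CS401 gray
          CS401→CS201: CS201 is gray → back edge
First back edge: CS401 → CS201.

CS401->CS201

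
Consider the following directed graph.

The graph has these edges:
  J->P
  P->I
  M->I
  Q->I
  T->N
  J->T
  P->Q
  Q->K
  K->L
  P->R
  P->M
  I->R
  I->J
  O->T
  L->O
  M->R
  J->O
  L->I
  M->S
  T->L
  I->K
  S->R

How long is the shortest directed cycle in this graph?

3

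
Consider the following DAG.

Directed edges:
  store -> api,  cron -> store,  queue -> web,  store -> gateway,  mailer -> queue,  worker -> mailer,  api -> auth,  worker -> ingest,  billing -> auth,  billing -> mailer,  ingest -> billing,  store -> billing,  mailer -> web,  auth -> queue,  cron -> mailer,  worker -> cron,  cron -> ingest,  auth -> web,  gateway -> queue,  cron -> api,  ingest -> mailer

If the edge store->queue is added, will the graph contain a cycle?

No

Adding store→queue creates a cycle iff queue can already reach store.
Explore from queue: no path reaches store. The graph stays acyclic.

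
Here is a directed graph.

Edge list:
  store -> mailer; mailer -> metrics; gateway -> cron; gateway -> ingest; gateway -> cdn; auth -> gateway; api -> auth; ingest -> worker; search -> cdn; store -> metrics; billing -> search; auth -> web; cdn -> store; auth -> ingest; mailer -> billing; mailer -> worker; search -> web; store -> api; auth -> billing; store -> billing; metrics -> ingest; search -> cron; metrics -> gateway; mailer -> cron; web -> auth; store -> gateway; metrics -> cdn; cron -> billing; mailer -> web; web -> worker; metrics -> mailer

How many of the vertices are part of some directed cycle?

A vertex is on a directed cycle iff it belongs to a strongly connected component of size ≥ 2 (or has a self-loop).
The vertices on cycles are {api, cdn, web, auth, cron, store, mailer, search, billing, gateway, metrics} — 11 in total.

11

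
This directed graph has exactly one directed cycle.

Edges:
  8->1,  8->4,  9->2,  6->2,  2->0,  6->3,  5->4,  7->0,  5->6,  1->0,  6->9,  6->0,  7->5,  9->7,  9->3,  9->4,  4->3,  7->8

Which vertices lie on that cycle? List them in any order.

5, 6, 7, 9

DFS with gray/black marking from 7:
7 gray
  8 gray
    4 gray
      3 gray
      3 black
    4 black
    1 gray
      0 gray
      0 black
    1 black
  8 black
  7→0: 0 black — skip
  5 gray
    5→4: 4 black — skip
    6 gray
      6→0: 0 black — skip
      2 gray
        2→0: 0 black — skip
      2 black
      9 gray
        9→3: 3 black — skip
        9→7: 7 is gray → back edge
Back edge closes the cycle 7 → 5 → 6 → 9 → 7; its vertices are {5, 6, 7, 9}.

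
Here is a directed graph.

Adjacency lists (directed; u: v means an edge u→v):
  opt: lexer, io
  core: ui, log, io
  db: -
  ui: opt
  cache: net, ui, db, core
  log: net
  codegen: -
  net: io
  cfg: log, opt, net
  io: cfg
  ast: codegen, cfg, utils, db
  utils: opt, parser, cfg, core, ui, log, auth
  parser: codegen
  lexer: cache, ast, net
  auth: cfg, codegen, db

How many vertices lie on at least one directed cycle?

A vertex is on a directed cycle iff it belongs to a strongly connected component of size ≥ 2 (or has a self-loop).
The vertices on cycles are {io, ui, ast, cfg, log, net, opt, auth, core, cache, lexer, utils} — 12 in total.

12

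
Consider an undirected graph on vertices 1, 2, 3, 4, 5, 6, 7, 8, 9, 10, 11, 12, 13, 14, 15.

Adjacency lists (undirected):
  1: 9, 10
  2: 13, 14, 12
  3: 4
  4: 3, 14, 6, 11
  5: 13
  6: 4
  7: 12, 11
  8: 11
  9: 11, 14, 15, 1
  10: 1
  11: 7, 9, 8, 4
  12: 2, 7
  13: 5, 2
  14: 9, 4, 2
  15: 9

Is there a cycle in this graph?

Yes

DFS, tracking each vertex's parent; an edge to a visited non-parent vertex closes a cycle.
Start from 1:
visit 1 (parent –)
  visit 9 (parent 1)
    visit 11 (parent 9)
      visit 7 (parent 11)
        visit 12 (parent 7)
          visit 2 (parent 12)
            visit 13 (parent 2)
              visit 5 (parent 13)
                5–13: parent, skip
              13–2: parent, skip
            visit 14 (parent 2)
              14–9: 9 visited and ≠ parent → cycle
Cycle: 9 – 11 – 7 – 12 – 2 – 14 – 9.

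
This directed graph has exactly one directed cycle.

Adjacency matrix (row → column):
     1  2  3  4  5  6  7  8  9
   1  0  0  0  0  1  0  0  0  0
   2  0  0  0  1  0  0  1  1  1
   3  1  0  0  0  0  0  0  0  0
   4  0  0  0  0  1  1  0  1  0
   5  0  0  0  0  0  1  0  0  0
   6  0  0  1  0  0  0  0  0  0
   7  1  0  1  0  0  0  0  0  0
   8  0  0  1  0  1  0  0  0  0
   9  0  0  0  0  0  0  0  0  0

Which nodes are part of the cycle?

1, 3, 5, 6

DFS with gray/black marking from 1:
1 gray
  5 gray
    6 gray
      3 gray
        3→1: 1 is gray → back edge
Back edge closes the cycle 1 → 5 → 6 → 3 → 1; its vertices are {1, 3, 5, 6}.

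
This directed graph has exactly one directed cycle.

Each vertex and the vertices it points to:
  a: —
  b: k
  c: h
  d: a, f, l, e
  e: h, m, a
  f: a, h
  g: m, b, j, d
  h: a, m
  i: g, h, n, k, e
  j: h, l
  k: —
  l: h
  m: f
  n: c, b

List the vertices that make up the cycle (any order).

f, h, m

DFS with gray/black marking from m:
m gray
  f gray
    a gray
    a black
    h gray
      h→a: a black — skip
      h→m: m is gray → back edge
Back edge closes the cycle m → f → h → m; its vertices are {f, h, m}.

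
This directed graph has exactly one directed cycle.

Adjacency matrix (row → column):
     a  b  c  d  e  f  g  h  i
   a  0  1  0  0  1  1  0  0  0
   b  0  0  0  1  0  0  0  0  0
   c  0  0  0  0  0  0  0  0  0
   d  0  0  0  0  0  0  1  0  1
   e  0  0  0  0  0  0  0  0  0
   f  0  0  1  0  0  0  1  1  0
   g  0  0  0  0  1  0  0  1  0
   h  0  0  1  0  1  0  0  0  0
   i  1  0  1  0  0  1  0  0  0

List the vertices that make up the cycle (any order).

a, b, d, i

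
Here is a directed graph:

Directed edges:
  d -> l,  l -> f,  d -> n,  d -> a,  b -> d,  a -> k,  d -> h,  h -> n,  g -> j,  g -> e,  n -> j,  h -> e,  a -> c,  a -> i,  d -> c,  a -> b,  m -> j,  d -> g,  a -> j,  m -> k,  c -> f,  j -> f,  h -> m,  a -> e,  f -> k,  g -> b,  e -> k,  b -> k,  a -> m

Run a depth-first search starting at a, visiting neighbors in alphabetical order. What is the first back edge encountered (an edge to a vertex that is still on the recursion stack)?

d->a

DFS from a (visiting neighbors in alphabetical order); mark gray on enter, black on exit:
a gray
  b gray
    d gray
      d→a: a is gray → back edge
First back edge: d → a.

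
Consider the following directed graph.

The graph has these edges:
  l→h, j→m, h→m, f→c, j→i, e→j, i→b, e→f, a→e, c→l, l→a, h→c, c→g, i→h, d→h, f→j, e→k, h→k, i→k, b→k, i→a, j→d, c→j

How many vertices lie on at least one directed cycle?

9

A vertex is on a directed cycle iff it belongs to a strongly connected component of size ≥ 2 (or has a self-loop).
The vertices on cycles are {a, c, d, e, f, h, i, j, l} — 9 in total.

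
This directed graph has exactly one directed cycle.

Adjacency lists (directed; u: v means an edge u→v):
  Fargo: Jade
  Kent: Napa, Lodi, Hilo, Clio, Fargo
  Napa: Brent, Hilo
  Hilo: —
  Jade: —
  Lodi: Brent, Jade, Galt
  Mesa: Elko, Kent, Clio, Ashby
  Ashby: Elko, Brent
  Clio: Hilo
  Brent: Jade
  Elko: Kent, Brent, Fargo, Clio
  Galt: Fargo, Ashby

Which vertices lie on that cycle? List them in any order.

Elko, Galt, Kent, Lodi, Ashby

DFS with gray/black marking from Elko:
Elko gray
  Kent gray
    Napa gray
      Brent gray
        Jade gray
        Jade black
      Brent black
      Hilo gray
      Hilo black
    Napa black
    Lodi gray
      Lodi→Brent: Brent black — skip
      Lodi→Jade: Jade black — skip
      Galt gray
        Fargo gray
          Fargo→Jade: Jade black — skip
        Fargo black
        Ashby gray
          Ashby→Elko: Elko is gray → back edge
Back edge closes the cycle Elko → Kent → Lodi → Galt → Ashby → Elko; its vertices are {Elko, Galt, Kent, Lodi, Ashby}.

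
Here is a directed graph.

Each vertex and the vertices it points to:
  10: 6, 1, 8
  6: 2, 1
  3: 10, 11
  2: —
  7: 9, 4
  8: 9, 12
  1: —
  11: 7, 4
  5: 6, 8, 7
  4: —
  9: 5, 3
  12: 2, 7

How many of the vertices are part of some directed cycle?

A vertex is on a directed cycle iff it belongs to a strongly connected component of size ≥ 2 (or has a self-loop).
The vertices on cycles are {3, 5, 7, 8, 9, 10, 11, 12} — 8 in total.

8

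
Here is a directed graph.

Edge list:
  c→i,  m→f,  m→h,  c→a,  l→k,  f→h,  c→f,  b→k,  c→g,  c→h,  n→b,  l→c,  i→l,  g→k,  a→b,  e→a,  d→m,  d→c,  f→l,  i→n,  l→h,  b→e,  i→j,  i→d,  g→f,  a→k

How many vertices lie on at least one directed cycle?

10

A vertex is on a directed cycle iff it belongs to a strongly connected component of size ≥ 2 (or has a self-loop).
The vertices on cycles are {a, b, c, d, e, f, g, i, l, m} — 10 in total.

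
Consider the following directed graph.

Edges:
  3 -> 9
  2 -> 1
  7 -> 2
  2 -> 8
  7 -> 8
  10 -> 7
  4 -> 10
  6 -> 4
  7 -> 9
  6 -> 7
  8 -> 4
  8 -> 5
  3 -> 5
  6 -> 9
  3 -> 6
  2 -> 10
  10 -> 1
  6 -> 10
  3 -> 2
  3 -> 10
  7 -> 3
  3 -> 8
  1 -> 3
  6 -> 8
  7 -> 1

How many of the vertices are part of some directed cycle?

8

A vertex is on a directed cycle iff it belongs to a strongly connected component of size ≥ 2 (or has a self-loop).
The vertices on cycles are {1, 2, 3, 4, 6, 7, 8, 10} — 8 in total.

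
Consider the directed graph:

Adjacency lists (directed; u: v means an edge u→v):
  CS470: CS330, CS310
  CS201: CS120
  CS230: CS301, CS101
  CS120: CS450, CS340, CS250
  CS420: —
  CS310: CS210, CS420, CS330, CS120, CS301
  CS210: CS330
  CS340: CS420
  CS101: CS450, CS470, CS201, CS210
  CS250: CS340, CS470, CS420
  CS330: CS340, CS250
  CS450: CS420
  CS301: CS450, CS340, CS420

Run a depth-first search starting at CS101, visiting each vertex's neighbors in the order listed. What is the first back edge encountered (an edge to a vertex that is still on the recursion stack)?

DFS from CS101 (visiting each vertex's neighbors in the order listed); mark gray on enter, black on exit:
CS101 gray
  CS450 gray
    CS420 gray
    CS420 black
  CS450 black
  CS470 gray
    CS330 gray
      CS340 gray
        CS340→CS420: CS420 black — skip
      CS340 black
      CS250 gray
        CS250→CS340: CS340 black — skip
        CS250→CS470: CS470 is gray → back edge
First back edge: CS250 → CS470.

CS250->CS470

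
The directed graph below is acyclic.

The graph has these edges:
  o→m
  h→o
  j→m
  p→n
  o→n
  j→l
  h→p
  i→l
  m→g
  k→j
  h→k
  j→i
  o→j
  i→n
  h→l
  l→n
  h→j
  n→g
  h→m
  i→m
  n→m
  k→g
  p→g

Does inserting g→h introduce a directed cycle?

Yes

Adding g→h creates a cycle iff h can already reach g.
Path from h: h → k → g.
So h → … → g → h is a cycle.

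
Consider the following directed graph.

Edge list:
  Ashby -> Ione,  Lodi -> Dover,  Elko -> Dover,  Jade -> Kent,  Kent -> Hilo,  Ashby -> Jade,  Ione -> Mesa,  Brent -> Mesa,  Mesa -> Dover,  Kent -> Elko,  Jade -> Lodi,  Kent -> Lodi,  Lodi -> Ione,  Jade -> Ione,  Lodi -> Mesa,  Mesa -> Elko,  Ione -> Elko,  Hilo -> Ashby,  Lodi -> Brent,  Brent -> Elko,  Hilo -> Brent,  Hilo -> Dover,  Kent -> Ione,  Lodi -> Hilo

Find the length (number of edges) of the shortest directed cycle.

For each vertex v, BFS finds the shortest path from v back to v.
The shortest such closed walk is Kent → Hilo → Ashby → Jade → Kent, length 4.

4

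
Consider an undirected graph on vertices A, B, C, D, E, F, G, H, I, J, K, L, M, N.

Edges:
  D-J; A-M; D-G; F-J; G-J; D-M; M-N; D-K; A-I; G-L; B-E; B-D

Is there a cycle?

Yes

DFS, tracking each vertex's parent; an edge to a visited non-parent vertex closes a cycle.
Start from I:
visit I (parent –)
  visit A (parent I)
    A–I: parent, skip
    visit M (parent A)
      M–A: parent, skip
      visit D (parent M)
        visit K (parent D)
          K–D: parent, skip
        visit B (parent D)
          B–D: parent, skip
          visit E (parent B)
            E–B: parent, skip
        visit J (parent D)
          J–D: parent, skip
          visit F (parent J)
            F–J: parent, skip
          visit G (parent J)
            visit L (parent G)
              L–G: parent, skip
            G–J: parent, skip
            G–D: D visited and ≠ parent → cycle
Cycle: D – J – G – D.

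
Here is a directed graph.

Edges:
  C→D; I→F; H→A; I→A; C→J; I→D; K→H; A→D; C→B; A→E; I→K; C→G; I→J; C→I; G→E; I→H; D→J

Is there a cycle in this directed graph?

No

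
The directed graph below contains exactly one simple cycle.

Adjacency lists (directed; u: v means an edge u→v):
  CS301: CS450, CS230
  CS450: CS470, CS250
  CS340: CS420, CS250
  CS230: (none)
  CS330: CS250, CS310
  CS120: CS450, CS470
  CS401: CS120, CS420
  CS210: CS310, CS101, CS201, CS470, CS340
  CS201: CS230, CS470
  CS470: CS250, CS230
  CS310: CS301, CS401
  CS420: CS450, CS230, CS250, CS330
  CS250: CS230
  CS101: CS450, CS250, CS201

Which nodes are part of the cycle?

DFS with gray/black marking from CS310:
CS310 gray
  CS301 gray
    CS450 gray
      CS470 gray
        CS250 gray
          CS230 gray
          CS230 black
        CS250 black
        CS470→CS230: CS230 black — skip
      CS470 black
      CS450→CS250: CS250 black — skip
    CS450 black
    CS301→CS230: CS230 black — skip
  CS301 black
  CS401 gray
    CS120 gray
      CS120→CS450: CS450 black — skip
      CS120→CS470: CS470 black — skip
    CS120 black
    CS420 gray
      CS420→CS450: CS450 black — skip
      CS420→CS230: CS230 black — skip
      CS420→CS250: CS250 black — skip
      CS330 gray
        CS330→CS250: CS250 black — skip
        CS330→CS310: CS310 is gray → back edge
Back edge closes the cycle CS310 → CS401 → CS420 → CS330 → CS310; its vertices are {CS310, CS330, CS401, CS420}.

CS310, CS330, CS401, CS420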